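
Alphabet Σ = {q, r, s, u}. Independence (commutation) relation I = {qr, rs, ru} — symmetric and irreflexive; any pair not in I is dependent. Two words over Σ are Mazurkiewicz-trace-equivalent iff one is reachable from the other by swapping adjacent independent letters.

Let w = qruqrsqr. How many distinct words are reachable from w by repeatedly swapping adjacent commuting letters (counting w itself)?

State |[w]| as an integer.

56

drop 0:q onto floor
drop 1:r onto floor
drop 2:u onto {0:q}
drop 3:q onto {2:u}
drop 4:r onto {1:r}
drop 5:s onto {3:q}
drop 6:q onto {5:s}
drop 7:r onto {4:r}
ground layer = {0:q, 1:r}
drop-orders for the pieces not yet dropped (sum over which currently-grounded one goes next):
  1 to go: {6} 1  {7} 1
  2 to go: {4,7} 1  {5,6} 1  {6,7} 2
  3 to go: {1,4,7} 1  {3,5,6} 1  {4,6,7} 3  {5,6,7} 3
  4 to go: {1,4,6,7} 4  {2,3,5,6} 1  {3,5,6,7} 4  {4,5,6,7} 6
  5 to go: {0,2,3,5,6} 1  {1,4,5,6,7} 10  {2,3,5,6,7} 5  {3,4,5,6,7} 10
  6 to go: {0,2,3,5,6,7} 6  {1,3,4,5,6,7} 20  {2,3,4,5,6,7} 15
  if 0:q drops first: 35 orders
  if 1:r drops first: 21 orders
heap linearizations: 56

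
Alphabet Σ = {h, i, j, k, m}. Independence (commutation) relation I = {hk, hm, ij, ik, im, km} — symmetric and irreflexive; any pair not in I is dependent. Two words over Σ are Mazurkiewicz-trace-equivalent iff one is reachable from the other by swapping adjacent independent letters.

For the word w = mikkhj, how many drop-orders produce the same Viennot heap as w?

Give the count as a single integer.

0(m) covers ∅
1(i) covers ∅
2(k) covers ∅
3(k) covers 2:k
4(h) covers 1:i
5(j) covers 0:m, 3:k, 4:h
floor of heap: 0:m, 1:i, 2:k
completions by unplaced set U, small U first (add the entries for U minus each lowest piece of U):
  |U|=1: {5}:1
  |U|=2: {0,5}:1  {3,5}:1  {4,5}:1
  |U|=3: {0,3,5}:2  {0,4,5}:2  {1,4,5}:1  {2,3,5}:1  {3,4,5}:2
  |U|=4: {0,1,4,5}:3  {0,2,3,5}:3  {0,3,4,5}:6  {1,3,4,5}:3  {2,3,4,5}:3
  start at 0(m): 6
  start at 1(i): 12
  start at 2(k): 12
sum over floor = 30

30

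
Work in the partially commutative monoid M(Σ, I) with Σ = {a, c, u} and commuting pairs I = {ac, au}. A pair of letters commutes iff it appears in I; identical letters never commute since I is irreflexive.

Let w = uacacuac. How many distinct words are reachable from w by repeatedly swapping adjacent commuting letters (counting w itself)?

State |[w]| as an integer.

56

#0=u has no predecessor
#1=a has no predecessor
#2=c depends on [0:u]
#3=a depends on [1:a]
#4=c depends on [2:c]
#5=u depends on [4:c]
#6=a depends on [3:a]
#7=c depends on [5:u]
sources: [0:u, 1:a]
N(rest) = Σ N(rest − s) over sources s of rest; N(one piece) = 1:
  size 1 → [6]=1  [7]=1
  size 2 → [3,6]=1  [5,7]=1  [6,7]=2
  size 3 → [1,3,6]=1  [3,6,7]=3  [4,5,7]=1  [5,6,7]=3
  size 4 → [1,3,6,7]=4  [2,4,5,7]=1  [3,5,6,7]=6  [4,5,6,7]=4
  size 5 → [0,2,4,5,7]=1  [1,3,5,6,7]=10  [2,4,5,6,7]=5  [3,4,5,6,7]=10
  size 6 → [0,2,4,5,6,7]=6  [1,3,4,5,6,7]=20  [2,3,4,5,6,7]=15
  first=0(u) contributes 35
  first=1(a) contributes 21
|[w]| = 56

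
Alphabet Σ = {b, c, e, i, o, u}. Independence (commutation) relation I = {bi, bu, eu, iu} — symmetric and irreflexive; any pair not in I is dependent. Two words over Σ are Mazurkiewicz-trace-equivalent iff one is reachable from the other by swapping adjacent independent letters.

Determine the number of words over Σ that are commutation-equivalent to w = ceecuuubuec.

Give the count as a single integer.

15

drop 0:c onto floor
drop 1:e onto {0:c}
drop 2:e onto {1:e}
drop 3:c onto {2:e}
drop 4:u onto {3:c}
drop 5:u onto {4:u}
drop 6:u onto {5:u}
drop 7:b onto {3:c}
drop 8:u onto {6:u}
drop 9:e onto {7:b}
drop 10:c onto {8:u, 9:e}
ground layer = {0:c}
drop-orders for the pieces not yet dropped (sum over which currently-grounded one goes next):
  1 to go: {10} 1
  2 to go: {8,10} 1  {9,10} 1
  3 to go: {6,8,10} 1  {7,9,10} 1  {8,9,10} 2
  4 to go: {5,6,8,10} 1  {6,8,9,10} 3  {7,8,9,10} 3
  5 to go: {4,5,6,8,10} 1  {5,6,8,9,10} 4  {6,7,8,9,10} 6
  6 to go: {4,5,6,8,9,10} 5  {5,6,7,8,9,10} 10
  7 to go: {4,5,6,7,8,9,10} 15
  8 to go: {3,4,5,6,7,8,9,10} 15
  9 to go: {2,3,4,5,6,7,8,9,10} 15
  if 0:c drops first: 15 orders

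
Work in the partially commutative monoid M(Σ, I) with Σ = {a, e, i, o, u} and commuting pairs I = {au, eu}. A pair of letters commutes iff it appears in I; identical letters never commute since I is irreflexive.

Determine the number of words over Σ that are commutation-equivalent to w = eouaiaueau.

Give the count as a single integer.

20

#0=e has no predecessor
#1=o depends on [0:e]
#2=u depends on [1:o]
#3=a depends on [1:o]
#4=i depends on [2:u, 3:a]
#5=a depends on [4:i]
#6=u depends on [4:i]
#7=e depends on [5:a]
#8=a depends on [7:e]
#9=u depends on [6:u]
sources: [0:e]
N(rest) = Σ N(rest − s) over sources s of rest; N(one piece) = 1:
  size 1 → [8]=1  [9]=1
  size 2 → [6,9]=1  [7,8]=1  [8,9]=2
  size 3 → [5,7,8]=1  [6,8,9]=3  [7,8,9]=3
  size 4 → [5,7,8,9]=4  [6,7,8,9]=6
  size 5 → [5,6,7,8,9]=10
  size 6 → [4,5,6,7,8,9]=10
  size 7 → [2,4,5,6,7,8,9]=10  [3,4,5,6,7,8,9]=10
  size 8 → [2,3,4,5,6,7,8,9]=20
  first=0(e) contributes 20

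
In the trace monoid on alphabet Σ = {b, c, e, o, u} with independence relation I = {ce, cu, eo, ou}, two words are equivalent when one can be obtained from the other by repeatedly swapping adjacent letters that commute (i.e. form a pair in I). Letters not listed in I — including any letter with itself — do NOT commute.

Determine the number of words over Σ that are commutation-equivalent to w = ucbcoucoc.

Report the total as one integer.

0(u) covers ∅
1(c) covers ∅
2(b) covers 0:u, 1:c
3(c) covers 2:b
4(o) covers 3:c
5(u) covers 2:b
6(c) covers 4:o
7(o) covers 6:c
8(c) covers 7:o
floor of heap: 0:u, 1:c
completions by unplaced set U, small U first (add the entries for U minus each lowest piece of U):
  |U|=1: {5}:1  {8}:1
  |U|=2: {5,8}:2  {7,8}:1
  |U|=3: {5,7,8}:3  {6,7,8}:1
  |U|=4: {4,6,7,8}:1  {5,6,7,8}:4
  |U|=5: {3,4,6,7,8}:1  {4,5,6,7,8}:5
  |U|=6: {3,4,5,6,7,8}:6
  |U|=7: {2,3,4,5,6,7,8}:6
  start at 0(u): 6
  start at 1(c): 6
sum over floor = 12

12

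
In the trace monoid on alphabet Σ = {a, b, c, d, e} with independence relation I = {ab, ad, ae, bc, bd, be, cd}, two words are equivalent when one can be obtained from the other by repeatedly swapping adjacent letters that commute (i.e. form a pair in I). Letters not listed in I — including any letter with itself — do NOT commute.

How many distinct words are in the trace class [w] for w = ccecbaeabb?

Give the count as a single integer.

360

drop 0:c onto floor
drop 1:c onto {0:c}
drop 2:e onto {1:c}
drop 3:c onto {2:e}
drop 4:b onto floor
drop 5:a onto {3:c}
drop 6:e onto {3:c}
drop 7:a onto {5:a}
drop 8:b onto {4:b}
drop 9:b onto {8:b}
ground layer = {0:c, 4:b}
drop-orders for the pieces not yet dropped (sum over which currently-grounded one goes next):
  1 to go: {6} 1  {7} 1  {9} 1
  2 to go: {5,7} 1  {6,7} 2  {6,9} 2  {7,9} 2  {8,9} 1
  3 to go: {4,8,9} 1  {5,6,7} 3  {5,7,9} 3  {6,7,9} 6  {6,8,9} 3  {7,8,9} 3
  4 to go: {3,5,6,7} 3  {4,6,8,9} 4  {4,7,8,9} 4  {5,6,7,9} 12  {5,7,8,9} 6  {6,7,8,9} 12
  5 to go: {2,3,5,6,7} 3  {3,5,6,7,9} 15  {4,5,7,8,9} 10  {4,6,7,8,9} 20  {5,6,7,8,9} 30
  6 to go: {1,2,3,5,6,7} 3  {2,3,5,6,7,9} 18  {3,5,6,7,8,9} 45  {4,5,6,7,8,9} 60
  7 to go: {0,1,2,3,5,6,7} 3  {1,2,3,5,6,7,9} 21  {2,3,5,6,7,8,9} 63  {3,4,5,6,7,8,9} 105
  8 to go: {0,1,2,3,5,6,7,9} 24  {1,2,3,5,6,7,8,9} 84  {2,3,4,5,6,7,8,9} 168
  if 0:c drops first: 252 orders
  if 4:b drops first: 108 orders
heap linearizations: 360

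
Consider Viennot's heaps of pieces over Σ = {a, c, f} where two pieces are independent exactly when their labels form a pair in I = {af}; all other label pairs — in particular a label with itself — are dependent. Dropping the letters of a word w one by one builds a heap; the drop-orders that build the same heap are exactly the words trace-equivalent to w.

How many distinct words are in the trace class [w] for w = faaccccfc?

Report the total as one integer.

#0=f has no predecessor
#1=a has no predecessor
#2=a depends on [1:a]
#3=c depends on [0:f, 2:a]
#4=c depends on [3:c]
#5=c depends on [4:c]
#6=c depends on [5:c]
#7=f depends on [6:c]
#8=c depends on [7:f]
sources: [0:f, 1:a]
N(rest) = Σ N(rest − s) over sources s of rest; N(one piece) = 1:
  size 1 → [8]=1
  size 2 → [7,8]=1
  size 3 → [6,7,8]=1
  size 4 → [5,6,7,8]=1
  size 5 → [4,5,6,7,8]=1
  size 6 → [3,4,5,6,7,8]=1
  size 7 → [0,3,4,5,6,7,8]=1  [2,3,4,5,6,7,8]=1
  first=0(f) contributes 1
  first=1(a) contributes 2
|[w]| = 3

3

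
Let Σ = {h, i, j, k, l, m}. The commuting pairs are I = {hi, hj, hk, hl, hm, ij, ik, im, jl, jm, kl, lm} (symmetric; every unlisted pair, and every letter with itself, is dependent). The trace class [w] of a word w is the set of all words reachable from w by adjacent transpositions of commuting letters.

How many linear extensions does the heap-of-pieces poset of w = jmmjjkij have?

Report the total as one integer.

80

drop 0:j onto floor
drop 1:m onto floor
drop 2:m onto {1:m}
drop 3:j onto {0:j}
drop 4:j onto {3:j}
drop 5:k onto {2:m, 4:j}
drop 6:i onto floor
drop 7:j onto {5:k}
ground layer = {0:j, 1:m, 6:i}
drop-orders for the pieces not yet dropped (sum over which currently-grounded one goes next):
  1 to go: {6} 1  {7} 1
  2 to go: {5,7} 1  {6,7} 2
  3 to go: {2,5,7} 1  {4,5,7} 1  {5,6,7} 3
  4 to go: {1,2,5,7} 1  {2,4,5,7} 2  {2,5,6,7} 4  {3,4,5,7} 1  {4,5,6,7} 4
  5 to go: {0,3,4,5,7} 1  {1,2,4,5,7} 3  {1,2,5,6,7} 5  {2,3,4,5,7} 3  {2,4,5,6,7} 10  {3,4,5,6,7} 5
  6 to go: {0,2,3,4,5,7} 4  {0,3,4,5,6,7} 6  {1,2,3,4,5,7} 6  {1,2,4,5,6,7} 18  {2,3,4,5,6,7} 18
  if 0:j drops first: 42 orders
  if 1:m drops first: 28 orders
  if 6:i drops first: 10 orders
heap linearizations: 80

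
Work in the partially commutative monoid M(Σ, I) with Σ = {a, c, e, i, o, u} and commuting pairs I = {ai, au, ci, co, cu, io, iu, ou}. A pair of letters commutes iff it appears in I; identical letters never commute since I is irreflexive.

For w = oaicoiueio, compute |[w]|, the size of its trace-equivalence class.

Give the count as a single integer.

drop 0:o onto floor
drop 1:a onto {0:o}
drop 2:i onto floor
drop 3:c onto {1:a}
drop 4:o onto {1:a}
drop 5:i onto {2:i}
drop 6:u onto floor
drop 7:e onto {3:c, 4:o, 5:i, 6:u}
drop 8:i onto {7:e}
drop 9:o onto {7:e}
ground layer = {0:o, 2:i, 6:u}
drop-orders for the pieces not yet dropped (sum over which currently-grounded one goes next):
  1 to go: {8} 1  {9} 1
  2 to go: {8,9} 2
  3 to go: {7,8,9} 2
  4 to go: {3,7,8,9} 2  {4,7,8,9} 2  {5,7,8,9} 2  {6,7,8,9} 2
  5 to go: {2,5,7,8,9} 2  {3,4,7,8,9} 4  {3,5,7,8,9} 4  {3,6,7,8,9} 4  {4,5,7,8,9} 4  {4,6,7,8,9} 4  {5,6,7,8,9} 4
  6 to go: {1,3,4,7,8,9} 4  {2,3,5,7,8,9} 6  {2,4,5,7,8,9} 6  {2,5,6,7,8,9} 6  {3,4,5,7,8,9} 12  {3,4,6,7,8,9} 12  {3,5,6,7,8,9} 12  {4,5,6,7,8,9} 12
  7 to go: {0,1,3,4,7,8,9} 4  {1,3,4,5,7,8,9} 16  {1,3,4,6,7,8,9} 16  {2,3,4,5,7,8,9} 24  {2,3,5,6,7,8,9} 24  {2,4,5,6,7,8,9} 24  {3,4,5,6,7,8,9} 48
  8 to go: {0,1,3,4,5,7,8,9} 20  {0,1,3,4,6,7,8,9} 20  {1,2,3,4,5,7,8,9} 40  {1,3,4,5,6,7,8,9} 80  {2,3,4,5,6,7,8,9} 120
  if 0:o drops first: 240 orders
  if 2:i drops first: 120 orders
  if 6:u drops first: 60 orders
heap linearizations: 420

420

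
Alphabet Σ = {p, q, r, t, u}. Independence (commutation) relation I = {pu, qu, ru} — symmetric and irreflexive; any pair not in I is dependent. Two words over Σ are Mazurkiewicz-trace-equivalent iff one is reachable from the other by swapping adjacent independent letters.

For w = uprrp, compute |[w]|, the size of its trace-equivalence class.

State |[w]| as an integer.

piece 0:u — minimal
piece 1:p — minimal
piece 2:r rests on {1:p}
piece 3:r rests on {2:r}
piece 4:p rests on {3:r}
minimal pieces: {0:u, 1:p}
ways to finish when only these pieces remain (= sum over removing one remaining piece with nothing left below it):
  1 left: {0}→1  {4}→1
  2 left: {0,4}→2  {3,4}→1
  3 left: {0,3,4}→3  {2,3,4}→1
  placing 0:u first → 1 extensions
  placing 1:p first → 4 extensions
total linear extensions = 5

5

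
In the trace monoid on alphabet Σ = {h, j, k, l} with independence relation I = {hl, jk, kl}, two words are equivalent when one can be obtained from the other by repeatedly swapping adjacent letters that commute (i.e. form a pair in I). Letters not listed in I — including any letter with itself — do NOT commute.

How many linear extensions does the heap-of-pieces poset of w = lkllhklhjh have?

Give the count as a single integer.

70

drop 0:l onto floor
drop 1:k onto floor
drop 2:l onto {0:l}
drop 3:l onto {2:l}
drop 4:h onto {1:k}
drop 5:k onto {4:h}
drop 6:l onto {3:l}
drop 7:h onto {5:k}
drop 8:j onto {6:l, 7:h}
drop 9:h onto {8:j}
ground layer = {0:l, 1:k}
drop-orders for the pieces not yet dropped (sum over which currently-grounded one goes next):
  1 to go: {9} 1
  2 to go: {8,9} 1
  3 to go: {6,8,9} 1  {7,8,9} 1
  4 to go: {3,6,8,9} 1  {5,7,8,9} 1  {6,7,8,9} 2
  5 to go: {2,3,6,8,9} 1  {3,6,7,8,9} 3  {4,5,7,8,9} 1  {5,6,7,8,9} 3
  6 to go: {0,2,3,6,8,9} 1  {1,4,5,7,8,9} 1  {2,3,6,7,8,9} 4  {3,5,6,7,8,9} 6  {4,5,6,7,8,9} 4
  7 to go: {0,2,3,6,7,8,9} 5  {1,4,5,6,7,8,9} 5  {2,3,5,6,7,8,9} 10  {3,4,5,6,7,8,9} 10
  8 to go: {0,2,3,5,6,7,8,9} 15  {1,3,4,5,6,7,8,9} 15  {2,3,4,5,6,7,8,9} 20
  if 0:l drops first: 35 orders
  if 1:k drops first: 35 orders
heap linearizations: 70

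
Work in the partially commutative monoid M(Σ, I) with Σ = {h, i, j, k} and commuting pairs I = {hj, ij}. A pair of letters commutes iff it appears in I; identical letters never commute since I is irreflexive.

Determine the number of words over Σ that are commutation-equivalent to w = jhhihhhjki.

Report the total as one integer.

#0=j has no predecessor
#1=h has no predecessor
#2=h depends on [1:h]
#3=i depends on [2:h]
#4=h depends on [3:i]
#5=h depends on [4:h]
#6=h depends on [5:h]
#7=j depends on [0:j]
#8=k depends on [6:h, 7:j]
#9=i depends on [8:k]
sources: [0:j, 1:h]
N(rest) = Σ N(rest − s) over sources s of rest; N(one piece) = 1:
  size 1 → [9]=1
  size 2 → [8,9]=1
  size 3 → [6,8,9]=1  [7,8,9]=1
  size 4 → [0,7,8,9]=1  [5,6,8,9]=1  [6,7,8,9]=2
  size 5 → [0,6,7,8,9]=3  [4,5,6,8,9]=1  [5,6,7,8,9]=3
  size 6 → [0,5,6,7,8,9]=6  [3,4,5,6,8,9]=1  [4,5,6,7,8,9]=4
  size 7 → [0,4,5,6,7,8,9]=10  [2,3,4,5,6,8,9]=1  [3,4,5,6,7,8,9]=5
  size 8 → [0,3,4,5,6,7,8,9]=15  [1,2,3,4,5,6,8,9]=1  [2,3,4,5,6,7,8,9]=6
  first=0(j) contributes 7
  first=1(h) contributes 21
|[w]| = 28

28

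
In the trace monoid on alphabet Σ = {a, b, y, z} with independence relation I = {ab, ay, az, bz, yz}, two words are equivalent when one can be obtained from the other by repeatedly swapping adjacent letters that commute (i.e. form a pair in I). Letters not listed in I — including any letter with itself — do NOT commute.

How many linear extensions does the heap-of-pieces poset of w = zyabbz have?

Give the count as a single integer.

0(z) covers ∅
1(y) covers ∅
2(a) covers ∅
3(b) covers 1:y
4(b) covers 3:b
5(z) covers 0:z
floor of heap: 0:z, 1:y, 2:a
completions by unplaced set U, small U first (add the entries for U minus each lowest piece of U):
  |U|=1: {2}:1  {4}:1  {5}:1
  |U|=2: {0,5}:1  {2,4}:2  {2,5}:2  {3,4}:1  {4,5}:2
  |U|=3: {0,2,5}:3  {0,4,5}:3  {1,3,4}:1  {2,3,4}:3  {2,4,5}:6  {3,4,5}:3
  |U|=4: {0,2,4,5}:12  {0,3,4,5}:6  {1,2,3,4}:4  {1,3,4,5}:4  {2,3,4,5}:12
  start at 0(z): 20
  start at 1(y): 30
  start at 2(a): 10
sum over floor = 60

60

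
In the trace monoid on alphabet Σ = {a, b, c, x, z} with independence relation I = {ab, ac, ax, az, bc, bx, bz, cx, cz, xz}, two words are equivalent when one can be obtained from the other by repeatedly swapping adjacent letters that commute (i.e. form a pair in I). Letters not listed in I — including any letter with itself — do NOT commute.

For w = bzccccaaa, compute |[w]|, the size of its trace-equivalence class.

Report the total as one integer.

2520

#0=b has no predecessor
#1=z has no predecessor
#2=c has no predecessor
#3=c depends on [2:c]
#4=c depends on [3:c]
#5=c depends on [4:c]
#6=a has no predecessor
#7=a depends on [6:a]
#8=a depends on [7:a]
sources: [0:b, 1:z, 2:c, 6:a]
N(rest) = Σ N(rest − s) over sources s of rest; N(one piece) = 1:
  size 1 → [0]=1  [1]=1  [5]=1  [8]=1
  size 2 → [0,1]=2  [0,5]=2  [0,8]=2  [1,5]=2  [1,8]=2  [4,5]=1  [5,8]=2  [7,8]=1
  size 3 → [0,1,5]=6  [0,1,8]=6  [0,4,5]=3  [0,5,8]=6  [0,7,8]=3  [1,4,5]=3  [1,5,8]=6  [1,7,8]=3  [3,4,5]=1  [4,5,8]=3  [5,7,8]=3  [6,7,8]=1
  size 4 → [0,1,4,5]=12  [0,1,5,8]=24  [0,1,7,8]=12  [0,3,4,5]=4  [0,4,5,8]=12  [0,5,7,8]=12  [0,6,7,8]=4  [1,3,4,5]=4  [1,4,5,8]=12  [1,5,7,8]=12  [1,6,7,8]=4  [2,3,4,5]=1  [3,4,5,8]=4  [4,5,7,8]=6  [5,6,7,8]=4
  size 5 → [0,1,3,4,5]=20  [0,1,4,5,8]=60  [0,1,5,7,8]=60  [0,1,6,7,8]=20  [0,2,3,4,5]=5  [0,3,4,5,8]=20  [0,4,5,7,8]=30  [0,5,6,7,8]=20  [1,2,3,4,5]=5  [1,3,4,5,8]=20  [1,4,5,7,8]=30  [1,5,6,7,8]=20  [2,3,4,5,8]=5  [3,4,5,7,8]=10  [4,5,6,7,8]=10
  size 6 → [0,1,2,3,4,5]=30  [0,1,3,4,5,8]=120  [0,1,4,5,7,8]=180  [0,1,5,6,7,8]=120  [0,2,3,4,5,8]=30  [0,3,4,5,7,8]=60  [0,4,5,6,7,8]=60  [1,2,3,4,5,8]=30  [1,3,4,5,7,8]=60  [1,4,5,6,7,8]=60  [2,3,4,5,7,8]=15  [3,4,5,6,7,8]=20
  size 7 → [0,1,2,3,4,5,8]=210  [0,1,3,4,5,7,8]=420  [0,1,4,5,6,7,8]=420  [0,2,3,4,5,7,8]=105  [0,3,4,5,6,7,8]=140  [1,2,3,4,5,7,8]=105  [1,3,4,5,6,7,8]=140  [2,3,4,5,6,7,8]=35
  first=0(b) contributes 280
  first=1(z) contributes 280
  first=2(c) contributes 1120
  first=6(a) contributes 840
|[w]| = 2520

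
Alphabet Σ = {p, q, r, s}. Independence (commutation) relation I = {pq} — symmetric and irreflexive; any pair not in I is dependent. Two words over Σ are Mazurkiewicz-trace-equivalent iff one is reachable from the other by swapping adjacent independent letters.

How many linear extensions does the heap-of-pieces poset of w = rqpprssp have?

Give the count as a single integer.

3

drop 0:r onto floor
drop 1:q onto {0:r}
drop 2:p onto {0:r}
drop 3:p onto {2:p}
drop 4:r onto {1:q, 3:p}
drop 5:s onto {4:r}
drop 6:s onto {5:s}
drop 7:p onto {6:s}
ground layer = {0:r}
drop-orders for the pieces not yet dropped (sum over which currently-grounded one goes next):
  1 to go: {7} 1
  2 to go: {6,7} 1
  3 to go: {5,6,7} 1
  4 to go: {4,5,6,7} 1
  5 to go: {1,4,5,6,7} 1  {3,4,5,6,7} 1
  6 to go: {1,3,4,5,6,7} 2  {2,3,4,5,6,7} 1
  if 0:r drops first: 3 orders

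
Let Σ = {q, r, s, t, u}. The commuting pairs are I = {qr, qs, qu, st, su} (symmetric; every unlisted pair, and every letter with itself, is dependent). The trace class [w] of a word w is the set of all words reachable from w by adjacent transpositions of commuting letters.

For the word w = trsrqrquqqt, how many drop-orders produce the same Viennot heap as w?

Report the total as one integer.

126

0(t) covers ∅
1(r) covers 0:t
2(s) covers 1:r
3(r) covers 2:s
4(q) covers 0:t
5(r) covers 3:r
6(q) covers 4:q
7(u) covers 5:r
8(q) covers 6:q
9(q) covers 8:q
10(t) covers 7:u, 9:q
floor of heap: 0:t
completions by unplaced set U, small U first (add the entries for U minus each lowest piece of U):
  |U|=1: {10}:1
  |U|=2: {7,10}:1  {9,10}:1
  |U|=3: {5,7,10}:1  {7,9,10}:2  {8,9,10}:1
  |U|=4: {3,5,7,10}:1  {5,7,9,10}:3  {6,8,9,10}:1  {7,8,9,10}:3
  |U|=5: {2,3,5,7,10}:1  {3,5,7,9,10}:4  {4,6,8,9,10}:1  {5,7,8,9,10}:6  {6,7,8,9,10}:4
  |U|=6: {1,2,3,5,7,10}:1  {2,3,5,7,9,10}:5  {3,5,7,8,9,10}:10  {4,6,7,8,9,10}:5  {5,6,7,8,9,10}:10
  |U|=7: {1,2,3,5,7,9,10}:6  {2,3,5,7,8,9,10}:15  {3,5,6,7,8,9,10}:20  {4,5,6,7,8,9,10}:15
  |U|=8: {1,2,3,5,7,8,9,10}:21  {2,3,5,6,7,8,9,10}:35  {3,4,5,6,7,8,9,10}:35
  |U|=9: {1,2,3,5,6,7,8,9,10}:56  {2,3,4,5,6,7,8,9,10}:70
  start at 0(t): 126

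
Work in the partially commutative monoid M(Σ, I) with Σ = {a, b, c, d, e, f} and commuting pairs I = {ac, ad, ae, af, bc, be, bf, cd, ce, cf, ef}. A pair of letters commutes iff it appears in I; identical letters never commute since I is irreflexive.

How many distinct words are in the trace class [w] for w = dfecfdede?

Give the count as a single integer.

27

#0=d has no predecessor
#1=f depends on [0:d]
#2=e depends on [0:d]
#3=c has no predecessor
#4=f depends on [1:f]
#5=d depends on [2:e, 4:f]
#6=e depends on [5:d]
#7=d depends on [6:e]
#8=e depends on [7:d]
sources: [0:d, 3:c]
N(rest) = Σ N(rest − s) over sources s of rest; N(one piece) = 1:
  size 1 → [3]=1  [8]=1
  size 2 → [3,8]=2  [7,8]=1
  size 3 → [3,7,8]=3  [6,7,8]=1
  size 4 → [3,6,7,8]=4  [5,6,7,8]=1
  size 5 → [2,5,6,7,8]=1  [3,5,6,7,8]=5  [4,5,6,7,8]=1
  size 6 → [1,4,5,6,7,8]=1  [2,3,5,6,7,8]=6  [2,4,5,6,7,8]=2  [3,4,5,6,7,8]=6
  size 7 → [1,2,4,5,6,7,8]=3  [1,3,4,5,6,7,8]=7  [2,3,4,5,6,7,8]=14
  first=0(d) contributes 24
  first=3(c) contributes 3
|[w]| = 27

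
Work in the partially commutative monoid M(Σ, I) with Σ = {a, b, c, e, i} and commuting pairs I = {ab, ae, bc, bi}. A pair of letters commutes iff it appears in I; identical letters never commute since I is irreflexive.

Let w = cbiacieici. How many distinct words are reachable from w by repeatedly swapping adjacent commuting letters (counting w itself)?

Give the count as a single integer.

6

piece 0:c — minimal
piece 1:b — minimal
piece 2:i rests on {0:c}
piece 3:a rests on {2:i}
piece 4:c rests on {3:a}
piece 5:i rests on {4:c}
piece 6:e rests on {1:b, 5:i}
piece 7:i rests on {6:e}
piece 8:c rests on {7:i}
piece 9:i rests on {8:c}
minimal pieces: {0:c, 1:b}
ways to finish when only these pieces remain (= sum over removing one remaining piece with nothing left below it):
  1 left: {9}→1
  2 left: {8,9}→1
  3 left: {7,8,9}→1
  4 left: {6,7,8,9}→1
  5 left: {1,6,7,8,9}→1  {5,6,7,8,9}→1
  6 left: {1,5,6,7,8,9}→2  {4,5,6,7,8,9}→1
  7 left: {1,4,5,6,7,8,9}→3  {3,4,5,6,7,8,9}→1
  8 left: {1,3,4,5,6,7,8,9}→4  {2,3,4,5,6,7,8,9}→1
  placing 0:c first → 5 extensions
  placing 1:b first → 1 extensions
total linear extensions = 6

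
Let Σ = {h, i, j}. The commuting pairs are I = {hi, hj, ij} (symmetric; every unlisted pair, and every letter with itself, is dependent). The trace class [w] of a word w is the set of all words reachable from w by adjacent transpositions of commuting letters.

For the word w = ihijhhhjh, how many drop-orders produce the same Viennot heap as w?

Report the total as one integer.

756

piece 0:i — minimal
piece 1:h — minimal
piece 2:i rests on {0:i}
piece 3:j — minimal
piece 4:h rests on {1:h}
piece 5:h rests on {4:h}
piece 6:h rests on {5:h}
piece 7:j rests on {3:j}
piece 8:h rests on {6:h}
minimal pieces: {0:i, 1:h, 3:j}
ways to finish when only these pieces remain (= sum over removing one remaining piece with nothing left below it):
  1 left: {2}→1  {7}→1  {8}→1
  2 left: {0,2}→1  {2,7}→2  {2,8}→2  {3,7}→1  {6,8}→1  {7,8}→2
  3 left: {0,2,7}→3  {0,2,8}→3  {2,3,7}→3  {2,6,8}→3  {2,7,8}→6  {3,7,8}→3  {5,6,8}→1  {6,7,8}→3
  4 left: {0,2,3,7}→6  {0,2,6,8}→6  {0,2,7,8}→12  {2,3,7,8}→12  {2,5,6,8}→4  {2,6,7,8}→12  {3,6,7,8}→6  {4,5,6,8}→1  {5,6,7,8}→4
  5 left: {0,2,3,7,8}→30  {0,2,5,6,8}→10  {0,2,6,7,8}→30  {1,4,5,6,8}→1  {2,3,6,7,8}→30  {2,4,5,6,8}→5  {2,5,6,7,8}→20  {3,5,6,7,8}→10  {4,5,6,7,8}→5
  6 left: {0,2,3,6,7,8}→90  {0,2,4,5,6,8}→15  {0,2,5,6,7,8}→60  {1,2,4,5,6,8}→6  {1,4,5,6,7,8}→6  {2,3,5,6,7,8}→60  {2,4,5,6,7,8}→30  {3,4,5,6,7,8}→15
  7 left: {0,1,2,4,5,6,8}→21  {0,2,3,5,6,7,8}→210  {0,2,4,5,6,7,8}→105  {1,2,4,5,6,7,8}→42  {1,3,4,5,6,7,8}→21  {2,3,4,5,6,7,8}→105
  placing 0:i first → 168 extensions
  placing 1:h first → 420 extensions
  placing 3:j first → 168 extensions
total linear extensions = 756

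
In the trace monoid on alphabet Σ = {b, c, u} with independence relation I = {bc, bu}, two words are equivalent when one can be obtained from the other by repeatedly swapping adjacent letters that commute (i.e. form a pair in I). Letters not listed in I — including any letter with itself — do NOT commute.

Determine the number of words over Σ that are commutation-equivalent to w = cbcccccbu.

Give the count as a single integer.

piece 0:c — minimal
piece 1:b — minimal
piece 2:c rests on {0:c}
piece 3:c rests on {2:c}
piece 4:c rests on {3:c}
piece 5:c rests on {4:c}
piece 6:c rests on {5:c}
piece 7:b rests on {1:b}
piece 8:u rests on {6:c}
minimal pieces: {0:c, 1:b}
ways to finish when only these pieces remain (= sum over removing one remaining piece with nothing left below it):
  1 left: {7}→1  {8}→1
  2 left: {1,7}→1  {6,8}→1  {7,8}→2
  3 left: {1,7,8}→3  {5,6,8}→1  {6,7,8}→3
  4 left: {1,6,7,8}→6  {4,5,6,8}→1  {5,6,7,8}→4
  5 left: {1,5,6,7,8}→10  {3,4,5,6,8}→1  {4,5,6,7,8}→5
  6 left: {1,4,5,6,7,8}→15  {2,3,4,5,6,8}→1  {3,4,5,6,7,8}→6
  7 left: {0,2,3,4,5,6,8}→1  {1,3,4,5,6,7,8}→21  {2,3,4,5,6,7,8}→7
  placing 0:c first → 28 extensions
  placing 1:b first → 8 extensions
total linear extensions = 36

36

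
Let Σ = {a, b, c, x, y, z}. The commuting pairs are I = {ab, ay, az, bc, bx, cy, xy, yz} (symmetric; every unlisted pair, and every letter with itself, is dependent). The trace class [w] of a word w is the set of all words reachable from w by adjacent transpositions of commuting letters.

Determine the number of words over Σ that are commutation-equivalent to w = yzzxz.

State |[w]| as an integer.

drop 0:y onto floor
drop 1:z onto floor
drop 2:z onto {1:z}
drop 3:x onto {2:z}
drop 4:z onto {3:x}
ground layer = {0:y, 1:z}
drop-orders for the pieces not yet dropped (sum over which currently-grounded one goes next):
  1 to go: {0} 1  {4} 1
  2 to go: {0,4} 2  {3,4} 1
  3 to go: {0,3,4} 3  {2,3,4} 1
  if 0:y drops first: 1 orders
  if 1:z drops first: 4 orders
heap linearizations: 5

5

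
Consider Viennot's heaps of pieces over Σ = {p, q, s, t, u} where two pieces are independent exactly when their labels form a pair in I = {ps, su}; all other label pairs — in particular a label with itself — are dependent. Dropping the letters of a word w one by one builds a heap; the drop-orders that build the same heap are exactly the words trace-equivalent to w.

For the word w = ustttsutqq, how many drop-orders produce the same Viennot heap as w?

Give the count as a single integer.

piece 0:u — minimal
piece 1:s — minimal
piece 2:t rests on {0:u, 1:s}
piece 3:t rests on {2:t}
piece 4:t rests on {3:t}
piece 5:s rests on {4:t}
piece 6:u rests on {4:t}
piece 7:t rests on {5:s, 6:u}
piece 8:q rests on {7:t}
piece 9:q rests on {8:q}
minimal pieces: {0:u, 1:s}
ways to finish when only these pieces remain (= sum over removing one remaining piece with nothing left below it):
  1 left: {9}→1
  2 left: {8,9}→1
  3 left: {7,8,9}→1
  4 left: {5,7,8,9}→1  {6,7,8,9}→1
  5 left: {5,6,7,8,9}→2
  6 left: {4,5,6,7,8,9}→2
  7 left: {3,4,5,6,7,8,9}→2
  8 left: {2,3,4,5,6,7,8,9}→2
  placing 0:u first → 2 extensions
  placing 1:s first → 2 extensions
total linear extensions = 4

4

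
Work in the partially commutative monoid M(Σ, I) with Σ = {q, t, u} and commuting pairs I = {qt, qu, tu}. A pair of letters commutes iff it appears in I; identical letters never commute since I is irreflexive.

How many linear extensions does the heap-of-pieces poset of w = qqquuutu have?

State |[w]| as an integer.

0(q) covers ∅
1(q) covers 0:q
2(q) covers 1:q
3(u) covers ∅
4(u) covers 3:u
5(u) covers 4:u
6(t) covers ∅
7(u) covers 5:u
floor of heap: 0:q, 3:u, 6:t
completions by unplaced set U, small U first (add the entries for U minus each lowest piece of U):
  |U|=1: {2}:1  {6}:1  {7}:1
  |U|=2: {1,2}:1  {2,6}:2  {2,7}:2  {5,7}:1  {6,7}:2
  |U|=3: {0,1,2}:1  {1,2,6}:3  {1,2,7}:3  {2,5,7}:3  {2,6,7}:6  {4,5,7}:1  {5,6,7}:3
  |U|=4: {0,1,2,6}:4  {0,1,2,7}:4  {1,2,5,7}:6  {1,2,6,7}:12  {2,4,5,7}:4  {2,5,6,7}:12  {3,4,5,7}:1  {4,5,6,7}:4
  |U|=5: {0,1,2,5,7}:10  {0,1,2,6,7}:20  {1,2,4,5,7}:10  {1,2,5,6,7}:30  {2,3,4,5,7}:5  {2,4,5,6,7}:20  {3,4,5,6,7}:5
  |U|=6: {0,1,2,4,5,7}:20  {0,1,2,5,6,7}:60  {1,2,3,4,5,7}:15  {1,2,4,5,6,7}:60  {2,3,4,5,6,7}:30
  start at 0(q): 105
  start at 3(u): 140
  start at 6(t): 35
sum over floor = 280

280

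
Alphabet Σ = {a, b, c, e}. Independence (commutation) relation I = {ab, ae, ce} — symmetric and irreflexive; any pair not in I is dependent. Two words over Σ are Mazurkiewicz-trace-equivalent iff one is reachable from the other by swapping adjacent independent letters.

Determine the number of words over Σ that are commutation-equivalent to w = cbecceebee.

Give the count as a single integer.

10

0(c) covers ∅
1(b) covers 0:c
2(e) covers 1:b
3(c) covers 1:b
4(c) covers 3:c
5(e) covers 2:e
6(e) covers 5:e
7(b) covers 4:c, 6:e
8(e) covers 7:b
9(e) covers 8:e
floor of heap: 0:c
completions by unplaced set U, small U first (add the entries for U minus each lowest piece of U):
  |U|=1: {9}:1
  |U|=2: {8,9}:1
  |U|=3: {7,8,9}:1
  |U|=4: {4,7,8,9}:1  {6,7,8,9}:1
  |U|=5: {3,4,7,8,9}:1  {4,6,7,8,9}:2  {5,6,7,8,9}:1
  |U|=6: {2,5,6,7,8,9}:1  {3,4,6,7,8,9}:3  {4,5,6,7,8,9}:3
  |U|=7: {2,4,5,6,7,8,9}:4  {3,4,5,6,7,8,9}:6
  |U|=8: {2,3,4,5,6,7,8,9}:10
  start at 0(c): 10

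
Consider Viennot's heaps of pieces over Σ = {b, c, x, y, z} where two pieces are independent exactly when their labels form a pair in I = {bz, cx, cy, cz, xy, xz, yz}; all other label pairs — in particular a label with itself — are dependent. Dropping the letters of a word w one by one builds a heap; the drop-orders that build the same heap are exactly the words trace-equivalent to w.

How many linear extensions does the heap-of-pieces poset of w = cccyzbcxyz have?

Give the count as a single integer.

1080

0(c) covers ∅
1(c) covers 0:c
2(c) covers 1:c
3(y) covers ∅
4(z) covers ∅
5(b) covers 2:c, 3:y
6(c) covers 5:b
7(x) covers 5:b
8(y) covers 5:b
9(z) covers 4:z
floor of heap: 0:c, 3:y, 4:z
completions by unplaced set U, small U first (add the entries for U minus each lowest piece of U):
  |U|=1: {6}:1  {7}:1  {8}:1  {9}:1
  |U|=2: {4,9}:1  {6,7}:2  {6,8}:2  {6,9}:2  {7,8}:2  {7,9}:2  {8,9}:2
  |U|=3: {4,6,9}:3  {4,7,9}:3  {4,8,9}:3  {6,7,8}:6  {6,7,9}:6  {6,8,9}:6  {7,8,9}:6
  |U|=4: {4,6,7,9}:12  {4,6,8,9}:12  {4,7,8,9}:12  {5,6,7,8}:6  {6,7,8,9}:24
  |U|=5: {2,5,6,7,8}:6  {3,5,6,7,8}:6  {4,6,7,8,9}:60  {5,6,7,8,9}:30
  |U|=6: {1,2,5,6,7,8}:6  {2,3,5,6,7,8}:12  {2,5,6,7,8,9}:36  {3,5,6,7,8,9}:36  {4,5,6,7,8,9}:90
  |U|=7: {0,1,2,5,6,7,8}:6  {1,2,3,5,6,7,8}:18  {1,2,5,6,7,8,9}:42  {2,3,5,6,7,8,9}:84  {2,4,5,6,7,8,9}:126  {3,4,5,6,7,8,9}:126
  |U|=8: {0,1,2,3,5,6,7,8}:24  {0,1,2,5,6,7,8,9}:48  {1,2,3,5,6,7,8,9}:144  {1,2,4,5,6,7,8,9}:168  {2,3,4,5,6,7,8,9}:336
  start at 0(c): 648
  start at 3(y): 216
  start at 4(z): 216
sum over floor = 1080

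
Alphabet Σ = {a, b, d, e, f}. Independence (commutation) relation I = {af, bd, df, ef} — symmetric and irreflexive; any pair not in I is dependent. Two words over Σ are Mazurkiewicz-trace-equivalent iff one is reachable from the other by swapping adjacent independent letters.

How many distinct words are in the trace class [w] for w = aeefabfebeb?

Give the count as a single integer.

0(a) covers ∅
1(e) covers 0:a
2(e) covers 1:e
3(f) covers ∅
4(a) covers 2:e
5(b) covers 3:f, 4:a
6(f) covers 5:b
7(e) covers 5:b
8(b) covers 6:f, 7:e
9(e) covers 8:b
10(b) covers 9:e
floor of heap: 0:a, 3:f
completions by unplaced set U, small U first (add the entries for U minus each lowest piece of U):
  |U|=1: {10}:1
  |U|=2: {9,10}:1
  |U|=3: {8,9,10}:1
  |U|=4: {6,8,9,10}:1  {7,8,9,10}:1
  |U|=5: {6,7,8,9,10}:2
  |U|=6: {5,6,7,8,9,10}:2
  |U|=7: {3,5,6,7,8,9,10}:2  {4,5,6,7,8,9,10}:2
  |U|=8: {2,4,5,6,7,8,9,10}:2  {3,4,5,6,7,8,9,10}:4
  |U|=9: {1,2,4,5,6,7,8,9,10}:2  {2,3,4,5,6,7,8,9,10}:6
  start at 0(a): 8
  start at 3(f): 2
sum over floor = 10

10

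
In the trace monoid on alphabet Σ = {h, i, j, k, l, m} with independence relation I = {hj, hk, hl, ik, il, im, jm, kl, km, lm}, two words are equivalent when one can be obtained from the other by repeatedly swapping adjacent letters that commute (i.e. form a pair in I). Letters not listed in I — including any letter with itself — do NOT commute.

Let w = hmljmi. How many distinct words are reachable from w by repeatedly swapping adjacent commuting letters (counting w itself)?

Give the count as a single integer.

piece 0:h — minimal
piece 1:m rests on {0:h}
piece 2:l — minimal
piece 3:j rests on {2:l}
piece 4:m rests on {1:m}
piece 5:i rests on {0:h, 3:j}
minimal pieces: {0:h, 2:l}
ways to finish when only these pieces remain (= sum over removing one remaining piece with nothing left below it):
  1 left: {4}→1  {5}→1
  2 left: {1,4}→1  {3,5}→1  {4,5}→2
  3 left: {1,4,5}→3  {2,3,5}→1  {3,4,5}→3
  4 left: {0,1,4,5}→3  {1,3,4,5}→6  {2,3,4,5}→4
  placing 0:h first → 10 extensions
  placing 2:l first → 9 extensions
total linear extensions = 19

19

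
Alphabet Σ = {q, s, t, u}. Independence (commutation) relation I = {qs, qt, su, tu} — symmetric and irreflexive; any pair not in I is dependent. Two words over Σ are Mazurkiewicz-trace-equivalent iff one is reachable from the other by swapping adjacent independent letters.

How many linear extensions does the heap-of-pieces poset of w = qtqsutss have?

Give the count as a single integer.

56

piece 0:q — minimal
piece 1:t — minimal
piece 2:q rests on {0:q}
piece 3:s rests on {1:t}
piece 4:u rests on {2:q}
piece 5:t rests on {3:s}
piece 6:s rests on {5:t}
piece 7:s rests on {6:s}
minimal pieces: {0:q, 1:t}
ways to finish when only these pieces remain (= sum over removing one remaining piece with nothing left below it):
  1 left: {4}→1  {7}→1
  2 left: {2,4}→1  {4,7}→2  {6,7}→1
  3 left: {0,2,4}→1  {2,4,7}→3  {4,6,7}→3  {5,6,7}→1
  4 left: {0,2,4,7}→4  {2,4,6,7}→6  {3,5,6,7}→1  {4,5,6,7}→4
  5 left: {0,2,4,6,7}→10  {1,3,5,6,7}→1  {2,4,5,6,7}→10  {3,4,5,6,7}→5
  6 left: {0,2,4,5,6,7}→20  {1,3,4,5,6,7}→6  {2,3,4,5,6,7}→15
  placing 0:q first → 21 extensions
  placing 1:t first → 35 extensions
total linear extensions = 56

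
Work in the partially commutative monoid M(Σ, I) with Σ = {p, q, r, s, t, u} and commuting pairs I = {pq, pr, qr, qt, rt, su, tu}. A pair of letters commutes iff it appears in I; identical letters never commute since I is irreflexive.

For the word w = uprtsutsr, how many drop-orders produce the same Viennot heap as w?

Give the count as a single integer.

0(u) covers ∅
1(p) covers 0:u
2(r) covers 0:u
3(t) covers 1:p
4(s) covers 2:r, 3:t
5(u) covers 1:p, 2:r
6(t) covers 4:s
7(s) covers 6:t
8(r) covers 5:u, 7:s
floor of heap: 0:u
completions by unplaced set U, small U first (add the entries for U minus each lowest piece of U):
  |U|=1: {8}:1
  |U|=2: {5,8}:1  {7,8}:1
  |U|=3: {5,7,8}:2  {6,7,8}:1
  |U|=4: {4,6,7,8}:1  {5,6,7,8}:3
  |U|=5: {3,4,6,7,8}:1  {4,5,6,7,8}:4
  |U|=6: {2,4,5,6,7,8}:4  {3,4,5,6,7,8}:5
  |U|=7: {1,3,4,5,6,7,8}:5  {2,3,4,5,6,7,8}:9
  start at 0(u): 14

14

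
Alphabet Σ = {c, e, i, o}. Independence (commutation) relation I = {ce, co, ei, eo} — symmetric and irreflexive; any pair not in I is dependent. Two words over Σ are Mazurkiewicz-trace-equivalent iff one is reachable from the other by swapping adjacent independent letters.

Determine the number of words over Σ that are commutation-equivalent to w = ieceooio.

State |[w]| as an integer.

0(i) covers ∅
1(e) covers ∅
2(c) covers 0:i
3(e) covers 1:e
4(o) covers 0:i
5(o) covers 4:o
6(i) covers 2:c, 5:o
7(o) covers 6:i
floor of heap: 0:i, 1:e
completions by unplaced set U, small U first (add the entries for U minus each lowest piece of U):
  |U|=1: {3}:1  {7}:1
  |U|=2: {1,3}:1  {3,7}:2  {6,7}:1
  |U|=3: {1,3,7}:3  {2,6,7}:1  {3,6,7}:3  {5,6,7}:1
  |U|=4: {1,3,6,7}:6  {2,3,6,7}:4  {2,5,6,7}:2  {3,5,6,7}:4  {4,5,6,7}:1
  |U|=5: {1,2,3,6,7}:10  {1,3,5,6,7}:10  {2,3,5,6,7}:10  {2,4,5,6,7}:3  {3,4,5,6,7}:5
  |U|=6: {0,2,4,5,6,7}:3  {1,2,3,5,6,7}:30  {1,3,4,5,6,7}:15  {2,3,4,5,6,7}:18
  start at 0(i): 63
  start at 1(e): 21
sum over floor = 84

84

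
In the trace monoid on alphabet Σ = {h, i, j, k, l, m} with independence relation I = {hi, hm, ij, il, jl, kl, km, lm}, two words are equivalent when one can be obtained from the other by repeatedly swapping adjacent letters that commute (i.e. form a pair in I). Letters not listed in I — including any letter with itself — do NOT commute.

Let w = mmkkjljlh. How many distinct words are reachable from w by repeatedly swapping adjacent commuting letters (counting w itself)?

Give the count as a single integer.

piece 0:m — minimal
piece 1:m rests on {0:m}
piece 2:k — minimal
piece 3:k rests on {2:k}
piece 4:j rests on {1:m, 3:k}
piece 5:l — minimal
piece 6:j rests on {4:j}
piece 7:l rests on {5:l}
piece 8:h rests on {6:j, 7:l}
minimal pieces: {0:m, 2:k, 5:l}
ways to finish when only these pieces remain (= sum over removing one remaining piece with nothing left below it):
  1 left: {8}→1
  2 left: {6,8}→1  {7,8}→1
  3 left: {4,6,8}→1  {5,7,8}→1  {6,7,8}→2
  4 left: {1,4,6,8}→1  {3,4,6,8}→1  {4,6,7,8}→3  {5,6,7,8}→3
  5 left: {0,1,4,6,8}→1  {1,3,4,6,8}→2  {1,4,6,7,8}→4  {2,3,4,6,8}→1  {3,4,6,7,8}→4  {4,5,6,7,8}→6
  6 left: {0,1,3,4,6,8}→3  {0,1,4,6,7,8}→5  {1,2,3,4,6,8}→3  {1,3,4,6,7,8}→10  {1,4,5,6,7,8}→10  {2,3,4,6,7,8}→5  {3,4,5,6,7,8}→10
  7 left: {0,1,2,3,4,6,8}→6  {0,1,3,4,6,7,8}→18  {0,1,4,5,6,7,8}→15  {1,2,3,4,6,7,8}→18  {1,3,4,5,6,7,8}→30  {2,3,4,5,6,7,8}→15
  placing 0:m first → 63 extensions
  placing 2:k first → 63 extensions
  placing 5:l first → 42 extensions
total linear extensions = 168

168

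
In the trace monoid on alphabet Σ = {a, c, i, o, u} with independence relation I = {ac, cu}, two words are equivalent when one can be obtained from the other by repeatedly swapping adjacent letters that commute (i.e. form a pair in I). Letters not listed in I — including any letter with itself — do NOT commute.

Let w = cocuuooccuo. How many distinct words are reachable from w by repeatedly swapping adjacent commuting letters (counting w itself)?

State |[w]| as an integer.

drop 0:c onto floor
drop 1:o onto {0:c}
drop 2:c onto {1:o}
drop 3:u onto {1:o}
drop 4:u onto {3:u}
drop 5:o onto {2:c, 4:u}
drop 6:o onto {5:o}
drop 7:c onto {6:o}
drop 8:c onto {7:c}
drop 9:u onto {6:o}
drop 10:o onto {8:c, 9:u}
ground layer = {0:c}
drop-orders for the pieces not yet dropped (sum over which currently-grounded one goes next):
  1 to go: {10} 1
  2 to go: {8,10} 1  {9,10} 1
  3 to go: {7,8,10} 1  {8,9,10} 2
  4 to go: {7,8,9,10} 3
  5 to go: {6,7,8,9,10} 3
  6 to go: {5,6,7,8,9,10} 3
  7 to go: {2,5,6,7,8,9,10} 3  {4,5,6,7,8,9,10} 3
  8 to go: {2,4,5,6,7,8,9,10} 6  {3,4,5,6,7,8,9,10} 3
  9 to go: {2,3,4,5,6,7,8,9,10} 9
  if 0:c drops first: 9 orders

9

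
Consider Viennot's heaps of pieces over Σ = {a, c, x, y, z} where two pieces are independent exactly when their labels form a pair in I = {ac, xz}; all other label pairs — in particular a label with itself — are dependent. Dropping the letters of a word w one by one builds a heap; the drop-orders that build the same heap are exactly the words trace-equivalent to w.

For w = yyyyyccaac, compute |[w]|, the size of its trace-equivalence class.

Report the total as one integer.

10

0(y) covers ∅
1(y) covers 0:y
2(y) covers 1:y
3(y) covers 2:y
4(y) covers 3:y
5(c) covers 4:y
6(c) covers 5:c
7(a) covers 4:y
8(a) covers 7:a
9(c) covers 6:c
floor of heap: 0:y
completions by unplaced set U, small U first (add the entries for U minus each lowest piece of U):
  |U|=1: {8}:1  {9}:1
  |U|=2: {6,9}:1  {7,8}:1  {8,9}:2
  |U|=3: {5,6,9}:1  {6,8,9}:3  {7,8,9}:3
  |U|=4: {5,6,8,9}:4  {6,7,8,9}:6
  |U|=5: {5,6,7,8,9}:10
  |U|=6: {4,5,6,7,8,9}:10
  |U|=7: {3,4,5,6,7,8,9}:10
  |U|=8: {2,3,4,5,6,7,8,9}:10
  start at 0(y): 10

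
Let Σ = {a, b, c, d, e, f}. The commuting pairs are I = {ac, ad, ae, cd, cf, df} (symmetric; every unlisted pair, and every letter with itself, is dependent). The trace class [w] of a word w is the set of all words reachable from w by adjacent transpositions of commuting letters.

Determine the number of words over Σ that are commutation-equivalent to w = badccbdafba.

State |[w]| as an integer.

0(b) covers ∅
1(a) covers 0:b
2(d) covers 0:b
3(c) covers 0:b
4(c) covers 3:c
5(b) covers 1:a, 2:d, 4:c
6(d) covers 5:b
7(a) covers 5:b
8(f) covers 7:a
9(b) covers 6:d, 8:f
10(a) covers 9:b
floor of heap: 0:b
completions by unplaced set U, small U first (add the entries for U minus each lowest piece of U):
  |U|=1: {10}:1
  |U|=2: {9,10}:1
  |U|=3: {6,9,10}:1  {8,9,10}:1
  |U|=4: {6,8,9,10}:2  {7,8,9,10}:1
  |U|=5: {6,7,8,9,10}:3
  |U|=6: {5,6,7,8,9,10}:3
  |U|=7: {1,5,6,7,8,9,10}:3  {2,5,6,7,8,9,10}:3  {4,5,6,7,8,9,10}:3
  |U|=8: {1,2,5,6,7,8,9,10}:6  {1,4,5,6,7,8,9,10}:6  {2,4,5,6,7,8,9,10}:6  {3,4,5,6,7,8,9,10}:3
  |U|=9: {1,2,4,5,6,7,8,9,10}:18  {1,3,4,5,6,7,8,9,10}:9  {2,3,4,5,6,7,8,9,10}:9
  start at 0(b): 36

36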